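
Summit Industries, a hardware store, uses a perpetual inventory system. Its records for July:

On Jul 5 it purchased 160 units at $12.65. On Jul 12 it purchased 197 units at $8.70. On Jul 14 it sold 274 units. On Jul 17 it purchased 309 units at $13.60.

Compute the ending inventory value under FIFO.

Ending inventory = $4,924.50

Jul 14, 274 sold [FIFO — oldest first]: 160 @ $12.65 + 114 @ $8.70 = $3,015.80
Ending inventory: 83 @ $8.70 + 309 @ $13.60 = $4,924.50
Check: goods available $7,940.30 = COGS $3,015.80 + ending $4,924.50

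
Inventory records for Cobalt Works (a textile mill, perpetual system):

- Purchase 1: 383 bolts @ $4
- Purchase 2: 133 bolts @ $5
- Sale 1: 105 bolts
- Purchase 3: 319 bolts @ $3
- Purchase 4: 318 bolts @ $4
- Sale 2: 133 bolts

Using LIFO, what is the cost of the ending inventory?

Ending inventory = $3,369

Sale 1 (105) [LIFO — newest first]: 105 @ $5 = $525
Sale 2 (133) [LIFO — newest first]: 133 @ $4 = $532
Total COGS = $525 + $532 = $1,057
Ending inventory: 383 @ $4 + 28 @ $5 + 319 @ $3 + 185 @ $4 = $3,369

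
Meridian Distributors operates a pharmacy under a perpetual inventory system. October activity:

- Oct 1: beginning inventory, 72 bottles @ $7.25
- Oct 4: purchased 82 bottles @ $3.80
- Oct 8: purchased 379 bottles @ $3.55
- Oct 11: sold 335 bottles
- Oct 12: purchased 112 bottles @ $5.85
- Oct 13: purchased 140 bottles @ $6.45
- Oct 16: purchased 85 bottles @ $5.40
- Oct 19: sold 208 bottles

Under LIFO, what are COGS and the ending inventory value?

Oct 11, 335 sold [LIFO — newest first]: 335 @ $3.55 = $1,189.25
Oct 19, 208 sold [LIFO — newest first]: 85 @ $5.40 + 123 @ $6.45 = $1,252.35
Total COGS = $1,189.25 + $1,252.35 = $2,441.60
Ending inventory: 72 @ $7.25 + 82 @ $3.80 + 44 @ $3.55 + 112 @ $5.85 + 17 @ $6.45 = $1,754.65

COGS = $2,441.60; ending inventory = $1,754.65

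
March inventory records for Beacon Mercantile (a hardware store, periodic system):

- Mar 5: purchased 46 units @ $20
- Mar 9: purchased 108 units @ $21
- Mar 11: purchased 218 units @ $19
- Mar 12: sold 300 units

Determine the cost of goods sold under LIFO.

COGS = $5,864

Mar 12, 300 sold [LIFO — newest first]: 218 @ $19 + 82 @ $21 = $5,864
Ending inventory: 46 @ $20 + 26 @ $21 = $1,466
Check: goods available $7,330 = COGS $5,864 + ending $1,466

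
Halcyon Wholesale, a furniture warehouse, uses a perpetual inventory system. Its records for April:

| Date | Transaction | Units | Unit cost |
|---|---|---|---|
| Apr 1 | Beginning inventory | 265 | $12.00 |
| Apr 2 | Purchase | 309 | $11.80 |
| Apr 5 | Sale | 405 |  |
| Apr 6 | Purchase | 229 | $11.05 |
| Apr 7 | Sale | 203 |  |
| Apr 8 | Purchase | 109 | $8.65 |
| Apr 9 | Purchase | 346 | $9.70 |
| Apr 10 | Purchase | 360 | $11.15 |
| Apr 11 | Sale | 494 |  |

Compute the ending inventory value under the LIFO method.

Apr 5, 405 sold [LIFO — newest first]: 309 @ $11.80 + 96 @ $12.00 = $4,798.20
Apr 7, 203 sold [LIFO — newest first]: 203 @ $11.05 = $2,243.15
Apr 11, 494 sold [LIFO — newest first]: 360 @ $11.15 + 134 @ $9.70 = $5,313.80
Total COGS = $4,798.20 + $2,243.15 + $5,313.80 = $12,355.15
Ending inventory: 169 @ $12.00 + 26 @ $11.05 + 109 @ $8.65 + 212 @ $9.70 = $5,314.55

Ending inventory = $5,314.55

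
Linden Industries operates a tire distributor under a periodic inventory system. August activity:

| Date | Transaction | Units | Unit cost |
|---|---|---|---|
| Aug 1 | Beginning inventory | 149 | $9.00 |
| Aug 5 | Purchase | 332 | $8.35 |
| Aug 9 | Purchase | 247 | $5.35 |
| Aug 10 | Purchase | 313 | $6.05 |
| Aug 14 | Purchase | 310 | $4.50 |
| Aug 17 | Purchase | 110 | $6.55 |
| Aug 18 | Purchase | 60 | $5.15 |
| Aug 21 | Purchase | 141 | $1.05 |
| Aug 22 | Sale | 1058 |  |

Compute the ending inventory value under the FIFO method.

Aug 22, 1058 sold [FIFO — oldest first]: 149 @ $9.00 + 332 @ $8.35 + 247 @ $5.35 + 313 @ $6.05 + 17 @ $4.50 = $7,404.80
Ending inventory: 293 @ $4.50 + 110 @ $6.55 + 60 @ $5.15 + 141 @ $1.05 = $2,496.05

Ending inventory = $2,496.05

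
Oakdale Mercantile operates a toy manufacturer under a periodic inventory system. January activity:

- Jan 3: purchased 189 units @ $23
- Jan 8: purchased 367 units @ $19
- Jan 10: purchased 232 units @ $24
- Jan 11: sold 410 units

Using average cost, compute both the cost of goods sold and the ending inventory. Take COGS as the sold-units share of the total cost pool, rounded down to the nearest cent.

Jan 11, sell 410: 410/788 × $16,888.00 → $8,786.90
Ending inventory (cost pool remaining) = $8,101.10

COGS = $8,786.90; ending inventory = $8,101.10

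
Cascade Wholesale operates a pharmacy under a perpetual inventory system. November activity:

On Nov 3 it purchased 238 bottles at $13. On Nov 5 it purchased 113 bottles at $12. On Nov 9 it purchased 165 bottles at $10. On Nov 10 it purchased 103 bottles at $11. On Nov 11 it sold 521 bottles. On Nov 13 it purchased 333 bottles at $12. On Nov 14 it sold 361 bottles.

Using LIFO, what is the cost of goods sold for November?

COGS = $10,319

Nov 11, 521 sold [LIFO — newest first]: 103 @ $11 + 165 @ $10 + 113 @ $12 + 140 @ $13 = $5,959
Nov 14, 361 sold [LIFO — newest first]: 333 @ $12 + 28 @ $13 = $4,360
Total COGS = $5,959 + $4,360 = $10,319
Ending inventory: 70 @ $13 = $910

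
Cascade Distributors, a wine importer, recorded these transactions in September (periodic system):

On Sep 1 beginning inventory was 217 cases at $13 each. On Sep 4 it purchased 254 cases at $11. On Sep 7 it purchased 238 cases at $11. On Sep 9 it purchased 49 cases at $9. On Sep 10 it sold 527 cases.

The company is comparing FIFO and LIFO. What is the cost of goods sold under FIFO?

FIFO COGS: 217 @ $13 + 254 @ $11 + 56 @ $11 = $6,231
LIFO COGS: 49 @ $9 + 238 @ $11 + 240 @ $11 = $5,699

COGS = $6,231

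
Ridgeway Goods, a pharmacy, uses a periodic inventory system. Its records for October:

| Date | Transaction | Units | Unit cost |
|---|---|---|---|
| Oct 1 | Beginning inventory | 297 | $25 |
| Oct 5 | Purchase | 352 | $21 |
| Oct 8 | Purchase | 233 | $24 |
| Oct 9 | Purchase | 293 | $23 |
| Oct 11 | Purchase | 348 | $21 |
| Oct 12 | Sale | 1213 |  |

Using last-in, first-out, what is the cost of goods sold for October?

Oct 12, 1213 sold [LIFO — newest first]: 348 @ $21 + 293 @ $23 + 233 @ $24 + 339 @ $21 = $26,758
Ending inventory: 297 @ $25 + 13 @ $21 = $7,698

COGS = $26,758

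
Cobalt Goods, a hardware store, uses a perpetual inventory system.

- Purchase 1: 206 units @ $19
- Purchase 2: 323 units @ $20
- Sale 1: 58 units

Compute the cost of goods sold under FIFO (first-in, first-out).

Sale 1 (58) [FIFO — oldest first]: 58 @ $19 = $1,102
Ending inventory: 148 @ $19 + 323 @ $20 = $9,272
Check: goods available $10,374 = COGS $1,102 + ending $9,272

COGS = $1,102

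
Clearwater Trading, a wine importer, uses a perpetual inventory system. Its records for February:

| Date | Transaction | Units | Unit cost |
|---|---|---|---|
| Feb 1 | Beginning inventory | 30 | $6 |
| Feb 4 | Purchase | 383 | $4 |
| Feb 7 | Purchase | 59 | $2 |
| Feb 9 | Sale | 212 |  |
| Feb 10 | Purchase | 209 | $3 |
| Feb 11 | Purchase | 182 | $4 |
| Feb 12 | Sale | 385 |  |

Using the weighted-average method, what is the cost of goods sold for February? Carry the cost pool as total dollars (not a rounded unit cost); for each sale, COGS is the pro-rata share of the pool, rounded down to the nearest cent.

COGS = $2,219.44

After Feb 1: 30 on hand, pool $180.00 (≈ $6.0000 each)
After Feb 4: 413 on hand, pool $1,712.00 (≈ $4.1453 each)
After Feb 7: 472 on hand, pool $1,830.00 (≈ $3.8771 each)
Feb 9, sell 212: 212/472 × $1,830.00 → $821.94
After Feb 10: 469 on hand, pool $1,635.06 (≈ $3.4863 each)
After Feb 11: 651 on hand, pool $2,363.06 (≈ $3.6299 each)
Feb 12, sell 385: 385/651 × $2,363.06 → $1,397.50
Total COGS = $821.94 + $1,397.50 = $2,219.44
Ending inventory (cost pool remaining) = $965.56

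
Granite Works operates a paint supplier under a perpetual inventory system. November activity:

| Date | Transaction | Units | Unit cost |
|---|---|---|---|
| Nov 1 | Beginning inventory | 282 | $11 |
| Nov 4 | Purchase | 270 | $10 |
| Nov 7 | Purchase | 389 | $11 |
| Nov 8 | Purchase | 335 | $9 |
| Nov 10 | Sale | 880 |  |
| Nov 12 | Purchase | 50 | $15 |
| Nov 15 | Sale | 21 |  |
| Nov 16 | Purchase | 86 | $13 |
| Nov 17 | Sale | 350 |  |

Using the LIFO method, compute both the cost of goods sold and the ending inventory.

COGS = $13,193; ending inventory = $1,771

Nov 10, 880 sold [LIFO — newest first]: 335 @ $9 + 389 @ $11 + 156 @ $10 = $8,854
Nov 15, 21 sold [LIFO — newest first]: 21 @ $15 = $315
Nov 17, 350 sold [LIFO — newest first]: 86 @ $13 + 29 @ $15 + 114 @ $10 + 121 @ $11 = $4,024
Total COGS = $8,854 + $315 + $4,024 = $13,193
Ending inventory: 161 @ $11 = $1,771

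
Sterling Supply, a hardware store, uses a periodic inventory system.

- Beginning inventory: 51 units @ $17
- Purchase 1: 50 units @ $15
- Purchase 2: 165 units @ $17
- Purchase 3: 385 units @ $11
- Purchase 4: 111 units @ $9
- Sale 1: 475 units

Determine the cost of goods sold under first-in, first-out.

Sale 1 (475) [FIFO — oldest first]: 51 @ $17 + 50 @ $15 + 165 @ $17 + 209 @ $11 = $6,721
Ending inventory: 176 @ $11 + 111 @ $9 = $2,935
Check: goods available $9,656 = COGS $6,721 + ending $2,935

COGS = $6,721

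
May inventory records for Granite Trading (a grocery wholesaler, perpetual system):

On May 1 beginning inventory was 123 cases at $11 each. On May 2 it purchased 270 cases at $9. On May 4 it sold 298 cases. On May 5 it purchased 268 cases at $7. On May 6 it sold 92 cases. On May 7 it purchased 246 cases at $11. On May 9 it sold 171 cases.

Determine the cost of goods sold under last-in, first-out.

May 4, 298 sold [LIFO — newest first]: 270 @ $9 + 28 @ $11 = $2,738
May 6, 92 sold [LIFO — newest first]: 92 @ $7 = $644
May 9, 171 sold [LIFO — newest first]: 171 @ $11 = $1,881
Total COGS = $2,738 + $644 + $1,881 = $5,263
Ending inventory: 95 @ $11 + 176 @ $7 + 75 @ $11 = $3,102

COGS = $5,263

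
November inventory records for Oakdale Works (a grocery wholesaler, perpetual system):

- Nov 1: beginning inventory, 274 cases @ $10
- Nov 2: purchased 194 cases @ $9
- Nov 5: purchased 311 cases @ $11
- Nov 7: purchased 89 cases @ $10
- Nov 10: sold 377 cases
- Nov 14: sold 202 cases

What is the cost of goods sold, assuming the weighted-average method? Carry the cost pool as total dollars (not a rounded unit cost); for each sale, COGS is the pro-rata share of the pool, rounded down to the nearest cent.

After Nov 1: 274 on hand, pool $2,740.00 (≈ $10.0000 each)
After Nov 2: 468 on hand, pool $4,486.00 (≈ $9.5855 each)
After Nov 5: 779 on hand, pool $7,907.00 (≈ $10.1502 each)
After Nov 7: 868 on hand, pool $8,797.00 (≈ $10.1348 each)
Nov 10, sell 377: 377/868 × $8,797.00 → $3,820.81
Nov 14, sell 202: 202/491 × $4,976.19 → $2,047.23
Total COGS = $3,820.81 + $2,047.23 = $5,868.04
Ending inventory (cost pool remaining) = $2,928.96

COGS = $5,868.04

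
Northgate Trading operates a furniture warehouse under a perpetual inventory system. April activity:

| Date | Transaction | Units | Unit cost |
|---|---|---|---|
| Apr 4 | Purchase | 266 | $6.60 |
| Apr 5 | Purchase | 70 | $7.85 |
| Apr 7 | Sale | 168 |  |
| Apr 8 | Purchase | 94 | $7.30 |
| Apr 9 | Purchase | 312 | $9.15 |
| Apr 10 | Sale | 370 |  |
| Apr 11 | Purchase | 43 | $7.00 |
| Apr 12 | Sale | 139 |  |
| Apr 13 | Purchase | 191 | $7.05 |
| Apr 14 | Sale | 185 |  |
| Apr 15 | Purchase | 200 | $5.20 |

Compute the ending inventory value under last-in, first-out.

Apr 7, 168 sold [LIFO — newest first]: 70 @ $7.85 + 98 @ $6.60 = $1,196.30
Apr 10, 370 sold [LIFO — newest first]: 312 @ $9.15 + 58 @ $7.30 = $3,278.20
Apr 12, 139 sold [LIFO — newest first]: 43 @ $7.00 + 36 @ $7.30 + 60 @ $6.60 = $959.80
Apr 14, 185 sold [LIFO — newest first]: 185 @ $7.05 = $1,304.25
Total COGS = $1,196.30 + $3,278.20 + $959.80 + $1,304.25 = $6,738.55
Ending inventory: 108 @ $6.60 + 6 @ $7.05 + 200 @ $5.20 = $1,795.10
Check: goods available $8,533.65 = COGS $6,738.55 + ending $1,795.10

Ending inventory = $1,795.10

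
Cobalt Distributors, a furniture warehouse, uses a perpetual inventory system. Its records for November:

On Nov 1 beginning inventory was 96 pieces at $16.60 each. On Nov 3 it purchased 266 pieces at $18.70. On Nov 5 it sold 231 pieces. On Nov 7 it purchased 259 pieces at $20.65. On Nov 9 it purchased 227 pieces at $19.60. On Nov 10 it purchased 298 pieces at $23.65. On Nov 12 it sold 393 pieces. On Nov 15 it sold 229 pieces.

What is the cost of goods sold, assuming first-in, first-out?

Nov 5, 231 sold [FIFO — oldest first]: 96 @ $16.60 + 135 @ $18.70 = $4,118.10
Nov 12, 393 sold [FIFO — oldest first]: 131 @ $18.70 + 259 @ $20.65 + 3 @ $19.60 = $7,856.85
Nov 15, 229 sold [FIFO — oldest first]: 224 @ $19.60 + 5 @ $23.65 = $4,508.65
Total COGS = $4,118.10 + $7,856.85 + $4,508.65 = $16,483.60
Ending inventory: 293 @ $23.65 = $6,929.45
Check: goods available $23,413.05 = COGS $16,483.60 + ending $6,929.45

COGS = $16,483.60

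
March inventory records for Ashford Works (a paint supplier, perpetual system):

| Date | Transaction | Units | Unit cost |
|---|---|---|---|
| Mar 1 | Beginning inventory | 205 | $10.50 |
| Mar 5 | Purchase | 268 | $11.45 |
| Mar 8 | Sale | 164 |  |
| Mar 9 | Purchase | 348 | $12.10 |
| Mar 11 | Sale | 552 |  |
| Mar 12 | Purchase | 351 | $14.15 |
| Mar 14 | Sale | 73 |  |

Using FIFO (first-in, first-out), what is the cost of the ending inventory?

Mar 8, 164 sold [FIFO — oldest first]: 164 @ $10.50 = $1,722.00
Mar 11, 552 sold [FIFO — oldest first]: 41 @ $10.50 + 268 @ $11.45 + 243 @ $12.10 = $6,439.40
Mar 14, 73 sold [FIFO — oldest first]: 73 @ $12.10 = $883.30
Total COGS = $1,722.00 + $6,439.40 + $883.30 = $9,044.70
Ending inventory: 32 @ $12.10 + 351 @ $14.15 = $5,353.85
Check: goods available $14,398.55 = COGS $9,044.70 + ending $5,353.85

Ending inventory = $5,353.85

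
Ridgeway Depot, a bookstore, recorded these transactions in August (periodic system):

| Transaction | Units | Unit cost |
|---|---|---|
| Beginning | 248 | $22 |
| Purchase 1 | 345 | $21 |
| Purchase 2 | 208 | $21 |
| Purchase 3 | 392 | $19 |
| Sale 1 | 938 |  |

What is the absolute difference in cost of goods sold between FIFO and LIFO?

FIFO COGS: 248 @ $22 + 345 @ $21 + 208 @ $21 + 137 @ $19 = $19,672
LIFO COGS: 392 @ $19 + 208 @ $21 + 338 @ $21 = $18,914
Difference = |$19,672 − $18,914| = $758

$758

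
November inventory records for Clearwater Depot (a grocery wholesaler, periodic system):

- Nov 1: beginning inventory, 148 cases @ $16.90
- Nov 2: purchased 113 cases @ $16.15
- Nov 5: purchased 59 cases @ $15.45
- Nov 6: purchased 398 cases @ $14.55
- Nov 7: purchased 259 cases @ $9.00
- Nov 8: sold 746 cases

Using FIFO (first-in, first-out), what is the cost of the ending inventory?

Nov 8, 746 sold [FIFO — oldest first]: 148 @ $16.90 + 113 @ $16.15 + 59 @ $15.45 + 398 @ $14.55 + 28 @ $9.00 = $11,280.60
Ending inventory: 231 @ $9.00 = $2,079.00
Check: goods available $13,359.60 = COGS $11,280.60 + ending $2,079.00

Ending inventory = $2,079.00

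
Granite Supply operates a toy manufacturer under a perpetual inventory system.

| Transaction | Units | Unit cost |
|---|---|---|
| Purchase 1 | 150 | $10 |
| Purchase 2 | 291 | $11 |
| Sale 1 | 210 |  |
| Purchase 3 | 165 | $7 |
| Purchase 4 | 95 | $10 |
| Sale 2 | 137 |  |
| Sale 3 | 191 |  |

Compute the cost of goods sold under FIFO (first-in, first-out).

COGS = $5,380

Sale 1 (210) [FIFO — oldest first]: 150 @ $10 + 60 @ $11 = $2,160
Sale 2 (137) [FIFO — oldest first]: 137 @ $11 = $1,507
Sale 3 (191) [FIFO — oldest first]: 94 @ $11 + 97 @ $7 = $1,713
Total COGS = $2,160 + $1,507 + $1,713 = $5,380
Ending inventory: 68 @ $7 + 95 @ $10 = $1,426
Check: goods available $6,806 = COGS $5,380 + ending $1,426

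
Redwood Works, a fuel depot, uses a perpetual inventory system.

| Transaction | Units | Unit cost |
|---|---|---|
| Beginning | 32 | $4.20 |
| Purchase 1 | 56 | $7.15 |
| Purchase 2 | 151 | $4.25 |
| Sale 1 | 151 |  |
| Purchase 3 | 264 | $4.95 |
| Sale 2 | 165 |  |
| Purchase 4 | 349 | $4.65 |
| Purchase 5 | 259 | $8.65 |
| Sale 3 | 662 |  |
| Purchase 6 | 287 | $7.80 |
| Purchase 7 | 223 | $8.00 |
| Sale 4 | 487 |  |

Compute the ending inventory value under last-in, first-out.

Ending inventory = $936.95

Sale 1 (151) [LIFO — newest first]: 151 @ $4.25 = $641.75
Sale 2 (165) [LIFO — newest first]: 165 @ $4.95 = $816.75
Sale 3 (662) [LIFO — newest first]: 259 @ $8.65 + 349 @ $4.65 + 54 @ $4.95 = $4,130.50
Sale 4 (487) [LIFO — newest first]: 223 @ $8.00 + 264 @ $7.80 = $3,843.20
Total COGS = $641.75 + $816.75 + $4,130.50 + $3,843.20 = $9,432.20
Ending inventory: 32 @ $4.20 + 56 @ $7.15 + 45 @ $4.95 + 23 @ $7.80 = $936.95
Check: goods available $10,369.15 = COGS $9,432.20 + ending $936.95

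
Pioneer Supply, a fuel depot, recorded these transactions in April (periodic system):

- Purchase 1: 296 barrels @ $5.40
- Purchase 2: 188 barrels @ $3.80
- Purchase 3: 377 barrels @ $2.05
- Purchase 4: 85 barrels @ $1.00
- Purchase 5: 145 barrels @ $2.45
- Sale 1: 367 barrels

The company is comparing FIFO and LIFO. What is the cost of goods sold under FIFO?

FIFO COGS: 296 @ $5.40 + 71 @ $3.80 = $1,868.20
LIFO COGS: 145 @ $2.45 + 85 @ $1.00 + 137 @ $2.05 = $721.10

COGS = $1,868.20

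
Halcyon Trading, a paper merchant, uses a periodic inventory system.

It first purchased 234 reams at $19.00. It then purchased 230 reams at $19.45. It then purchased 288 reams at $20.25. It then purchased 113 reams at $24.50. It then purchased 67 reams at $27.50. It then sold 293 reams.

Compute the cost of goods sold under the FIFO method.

Sale 1 (293) [FIFO — oldest first]: 234 @ $19.00 + 59 @ $19.45 = $5,593.55
Ending inventory: 171 @ $19.45 + 288 @ $20.25 + 113 @ $24.50 + 67 @ $27.50 = $13,768.95

COGS = $5,593.55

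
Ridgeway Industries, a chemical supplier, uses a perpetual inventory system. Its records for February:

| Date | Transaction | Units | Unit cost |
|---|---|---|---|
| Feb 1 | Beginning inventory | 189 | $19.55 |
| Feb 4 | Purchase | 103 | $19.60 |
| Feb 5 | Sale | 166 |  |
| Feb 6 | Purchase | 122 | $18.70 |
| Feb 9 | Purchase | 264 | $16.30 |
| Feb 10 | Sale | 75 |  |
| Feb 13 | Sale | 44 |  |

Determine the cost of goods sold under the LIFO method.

COGS = $5,190.15

Feb 5, 166 sold [LIFO — newest first]: 103 @ $19.60 + 63 @ $19.55 = $3,250.45
Feb 10, 75 sold [LIFO — newest first]: 75 @ $16.30 = $1,222.50
Feb 13, 44 sold [LIFO — newest first]: 44 @ $16.30 = $717.20
Total COGS = $3,250.45 + $1,222.50 + $717.20 = $5,190.15
Ending inventory: 126 @ $19.55 + 122 @ $18.70 + 145 @ $16.30 = $7,108.20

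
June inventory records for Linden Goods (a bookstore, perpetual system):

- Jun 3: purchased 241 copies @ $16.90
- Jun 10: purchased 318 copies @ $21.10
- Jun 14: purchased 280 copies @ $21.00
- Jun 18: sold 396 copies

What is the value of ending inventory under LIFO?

Ending inventory = $8,335.10

Jun 18, 396 sold [LIFO — newest first]: 280 @ $21.00 + 116 @ $21.10 = $8,327.60
Ending inventory: 241 @ $16.90 + 202 @ $21.10 = $8,335.10
Check: goods available $16,662.70 = COGS $8,327.60 + ending $8,335.10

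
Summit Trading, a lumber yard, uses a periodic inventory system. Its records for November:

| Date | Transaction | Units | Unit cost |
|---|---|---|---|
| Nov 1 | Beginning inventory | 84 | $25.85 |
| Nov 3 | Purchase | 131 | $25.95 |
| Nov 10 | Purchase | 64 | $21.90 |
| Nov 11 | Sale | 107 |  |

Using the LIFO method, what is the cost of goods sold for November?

COGS = $2,517.45

Nov 11, 107 sold [LIFO — newest first]: 64 @ $21.90 + 43 @ $25.95 = $2,517.45
Ending inventory: 84 @ $25.85 + 88 @ $25.95 = $4,455.00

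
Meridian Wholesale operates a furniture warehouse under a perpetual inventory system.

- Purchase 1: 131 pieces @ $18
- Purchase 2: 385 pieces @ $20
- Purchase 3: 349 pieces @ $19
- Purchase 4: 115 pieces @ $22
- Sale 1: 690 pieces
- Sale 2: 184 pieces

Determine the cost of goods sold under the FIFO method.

Sale 1 (690) [FIFO — oldest first]: 131 @ $18 + 385 @ $20 + 174 @ $19 = $13,364
Sale 2 (184) [FIFO — oldest first]: 175 @ $19 + 9 @ $22 = $3,523
Total COGS = $13,364 + $3,523 = $16,887
Ending inventory: 106 @ $22 = $2,332
Check: goods available $19,219 = COGS $16,887 + ending $2,332

COGS = $16,887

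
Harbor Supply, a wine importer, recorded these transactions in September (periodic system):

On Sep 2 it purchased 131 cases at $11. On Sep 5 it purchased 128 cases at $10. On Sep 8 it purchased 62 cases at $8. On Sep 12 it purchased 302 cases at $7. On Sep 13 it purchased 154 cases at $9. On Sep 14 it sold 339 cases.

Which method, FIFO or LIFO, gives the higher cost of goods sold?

FIFO COGS: 131 @ $11 + 128 @ $10 + 62 @ $8 + 18 @ $7 = $3,343
LIFO COGS: 154 @ $9 + 185 @ $7 = $2,681

FIFO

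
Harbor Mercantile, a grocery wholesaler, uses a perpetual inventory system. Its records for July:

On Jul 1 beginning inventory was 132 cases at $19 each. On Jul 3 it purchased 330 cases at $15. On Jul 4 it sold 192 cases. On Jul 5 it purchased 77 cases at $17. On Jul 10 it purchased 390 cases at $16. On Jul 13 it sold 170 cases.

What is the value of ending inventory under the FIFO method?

Jul 4, 192 sold [FIFO — oldest first]: 132 @ $19 + 60 @ $15 = $3,408
Jul 13, 170 sold [FIFO — oldest first]: 170 @ $15 = $2,550
Total COGS = $3,408 + $2,550 = $5,958
Ending inventory: 100 @ $15 + 77 @ $17 + 390 @ $16 = $9,049
Check: goods available $15,007 = COGS $5,958 + ending $9,049

Ending inventory = $9,049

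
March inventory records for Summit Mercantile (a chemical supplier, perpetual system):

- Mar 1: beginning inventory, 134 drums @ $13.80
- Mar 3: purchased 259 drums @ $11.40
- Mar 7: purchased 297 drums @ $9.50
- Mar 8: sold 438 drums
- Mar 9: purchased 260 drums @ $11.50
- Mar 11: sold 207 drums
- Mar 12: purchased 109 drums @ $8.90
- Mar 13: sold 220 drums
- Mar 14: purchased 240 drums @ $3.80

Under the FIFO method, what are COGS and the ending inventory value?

Mar 8, 438 sold [FIFO — oldest first]: 134 @ $13.80 + 259 @ $11.40 + 45 @ $9.50 = $5,229.30
Mar 11, 207 sold [FIFO — oldest first]: 207 @ $9.50 = $1,966.50
Mar 13, 220 sold [FIFO — oldest first]: 45 @ $9.50 + 175 @ $11.50 = $2,440.00
Total COGS = $5,229.30 + $1,966.50 + $2,440.00 = $9,635.80
Ending inventory: 85 @ $11.50 + 109 @ $8.90 + 240 @ $3.80 = $2,859.60

COGS = $9,635.80; ending inventory = $2,859.60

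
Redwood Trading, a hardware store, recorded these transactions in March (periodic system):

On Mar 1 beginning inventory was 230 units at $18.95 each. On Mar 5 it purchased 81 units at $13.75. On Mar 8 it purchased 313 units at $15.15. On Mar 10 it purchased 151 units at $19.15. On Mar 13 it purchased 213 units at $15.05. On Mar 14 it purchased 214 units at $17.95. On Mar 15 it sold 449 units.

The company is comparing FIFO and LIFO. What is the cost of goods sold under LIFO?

FIFO COGS: 230 @ $18.95 + 81 @ $13.75 + 138 @ $15.15 = $7,562.95
LIFO COGS: 214 @ $17.95 + 213 @ $15.05 + 22 @ $19.15 = $7,468.25

COGS = $7,468.25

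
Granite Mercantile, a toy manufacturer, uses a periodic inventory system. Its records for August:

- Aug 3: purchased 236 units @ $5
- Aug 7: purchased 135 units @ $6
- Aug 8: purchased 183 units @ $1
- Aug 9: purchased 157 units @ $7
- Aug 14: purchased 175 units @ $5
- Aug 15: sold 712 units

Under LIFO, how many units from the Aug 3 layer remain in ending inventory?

Aug 15, 712 sold [LIFO — newest first]: 175 @ $5 + 157 @ $7 + 183 @ $1 + 135 @ $6 + 62 @ $5 = $3,277
Ending inventory: 174 @ $5 = $870
Check: goods available $4,147 = COGS $3,277 + ending $870

174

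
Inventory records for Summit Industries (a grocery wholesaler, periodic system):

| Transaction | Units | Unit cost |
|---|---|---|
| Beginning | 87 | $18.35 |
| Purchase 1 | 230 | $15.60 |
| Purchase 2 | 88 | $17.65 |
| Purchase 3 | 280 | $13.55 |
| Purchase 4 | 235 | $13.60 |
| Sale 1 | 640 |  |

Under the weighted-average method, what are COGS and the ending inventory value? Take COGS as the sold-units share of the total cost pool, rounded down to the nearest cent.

COGS = $9,549.66; ending inventory = $4,177.99

Sale 1, sell 640: 640/920 × $13,727.65 → $9,549.66
Ending inventory (cost pool remaining) = $4,177.99
Check: goods available $13,727.65 = COGS $9,549.66 + ending $4,177.99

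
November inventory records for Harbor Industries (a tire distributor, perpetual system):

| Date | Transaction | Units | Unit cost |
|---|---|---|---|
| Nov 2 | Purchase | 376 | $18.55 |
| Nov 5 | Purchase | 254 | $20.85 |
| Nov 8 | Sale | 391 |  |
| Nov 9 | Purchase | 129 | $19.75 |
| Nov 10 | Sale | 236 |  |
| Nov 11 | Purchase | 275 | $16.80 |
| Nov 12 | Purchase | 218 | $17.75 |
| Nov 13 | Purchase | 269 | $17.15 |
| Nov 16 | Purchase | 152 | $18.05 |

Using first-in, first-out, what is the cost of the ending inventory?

Ending inventory = $18,456.75

Nov 8, 391 sold [FIFO — oldest first]: 376 @ $18.55 + 15 @ $20.85 = $7,287.55
Nov 10, 236 sold [FIFO — oldest first]: 236 @ $20.85 = $4,920.60
Total COGS = $7,287.55 + $4,920.60 = $12,208.15
Ending inventory: 3 @ $20.85 + 129 @ $19.75 + 275 @ $16.80 + 218 @ $17.75 + 269 @ $17.15 + 152 @ $18.05 = $18,456.75
Check: goods available $30,664.90 = COGS $12,208.15 + ending $18,456.75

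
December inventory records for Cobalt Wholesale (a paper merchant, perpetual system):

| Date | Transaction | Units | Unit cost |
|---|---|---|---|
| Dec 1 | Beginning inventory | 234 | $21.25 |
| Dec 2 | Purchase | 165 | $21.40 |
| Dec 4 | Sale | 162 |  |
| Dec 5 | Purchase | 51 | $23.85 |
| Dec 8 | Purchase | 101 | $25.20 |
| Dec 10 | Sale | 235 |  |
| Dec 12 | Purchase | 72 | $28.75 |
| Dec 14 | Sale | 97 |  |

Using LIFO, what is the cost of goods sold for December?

Dec 4, 162 sold [LIFO — newest first]: 162 @ $21.40 = $3,466.80
Dec 10, 235 sold [LIFO — newest first]: 101 @ $25.20 + 51 @ $23.85 + 3 @ $21.40 + 80 @ $21.25 = $5,525.75
Dec 14, 97 sold [LIFO — newest first]: 72 @ $28.75 + 25 @ $21.25 = $2,601.25
Total COGS = $3,466.80 + $5,525.75 + $2,601.25 = $11,593.80
Ending inventory: 129 @ $21.25 = $2,741.25

COGS = $11,593.80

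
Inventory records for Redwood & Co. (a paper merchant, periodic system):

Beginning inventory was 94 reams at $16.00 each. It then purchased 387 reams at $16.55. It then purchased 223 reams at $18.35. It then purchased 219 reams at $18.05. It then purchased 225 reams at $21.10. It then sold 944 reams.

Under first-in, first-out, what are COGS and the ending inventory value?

Sale 1 (944) [FIFO — oldest first]: 94 @ $16.00 + 387 @ $16.55 + 223 @ $18.35 + 219 @ $18.05 + 21 @ $21.10 = $16,396.95
Ending inventory: 204 @ $21.10 = $4,304.40

COGS = $16,396.95; ending inventory = $4,304.40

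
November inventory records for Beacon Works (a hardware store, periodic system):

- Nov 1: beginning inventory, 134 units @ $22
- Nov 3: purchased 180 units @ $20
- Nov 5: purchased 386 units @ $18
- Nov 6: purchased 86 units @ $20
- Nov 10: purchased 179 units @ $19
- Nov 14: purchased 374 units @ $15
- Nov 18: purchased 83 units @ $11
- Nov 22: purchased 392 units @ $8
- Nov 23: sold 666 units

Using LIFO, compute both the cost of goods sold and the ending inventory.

Nov 23, 666 sold [LIFO — newest first]: 392 @ $8 + 83 @ $11 + 191 @ $15 = $6,914
Ending inventory: 134 @ $22 + 180 @ $20 + 386 @ $18 + 86 @ $20 + 179 @ $19 + 183 @ $15 = $21,362

COGS = $6,914; ending inventory = $21,362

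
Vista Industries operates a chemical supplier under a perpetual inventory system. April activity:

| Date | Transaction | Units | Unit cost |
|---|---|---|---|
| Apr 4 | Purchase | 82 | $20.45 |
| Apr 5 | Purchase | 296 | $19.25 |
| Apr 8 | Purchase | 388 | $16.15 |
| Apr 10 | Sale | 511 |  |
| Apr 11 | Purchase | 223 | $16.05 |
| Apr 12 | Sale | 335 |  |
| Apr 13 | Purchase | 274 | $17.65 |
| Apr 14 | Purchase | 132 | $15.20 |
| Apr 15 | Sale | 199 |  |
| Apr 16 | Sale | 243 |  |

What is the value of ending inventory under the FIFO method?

Ending inventory = $1,626.40

Apr 10, 511 sold [FIFO — oldest first]: 82 @ $20.45 + 296 @ $19.25 + 133 @ $16.15 = $9,522.85
Apr 12, 335 sold [FIFO — oldest first]: 255 @ $16.15 + 80 @ $16.05 = $5,402.25
Apr 15, 199 sold [FIFO — oldest first]: 143 @ $16.05 + 56 @ $17.65 = $3,283.55
Apr 16, 243 sold [FIFO — oldest first]: 218 @ $17.65 + 25 @ $15.20 = $4,227.70
Total COGS = $9,522.85 + $5,402.25 + $3,283.55 + $4,227.70 = $22,436.35
Ending inventory: 107 @ $15.20 = $1,626.40
Check: goods available $24,062.75 = COGS $22,436.35 + ending $1,626.40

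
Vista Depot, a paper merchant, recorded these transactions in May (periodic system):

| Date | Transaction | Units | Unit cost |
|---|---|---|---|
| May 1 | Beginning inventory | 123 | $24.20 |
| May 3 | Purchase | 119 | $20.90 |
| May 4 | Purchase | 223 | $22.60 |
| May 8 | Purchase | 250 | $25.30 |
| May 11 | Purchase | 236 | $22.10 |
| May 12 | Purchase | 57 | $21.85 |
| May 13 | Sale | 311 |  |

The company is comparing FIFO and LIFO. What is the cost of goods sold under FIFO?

COGS = $7,023.10

FIFO COGS: 123 @ $24.20 + 119 @ $20.90 + 69 @ $22.60 = $7,023.10
LIFO COGS: 57 @ $21.85 + 236 @ $22.10 + 18 @ $25.30 = $6,916.45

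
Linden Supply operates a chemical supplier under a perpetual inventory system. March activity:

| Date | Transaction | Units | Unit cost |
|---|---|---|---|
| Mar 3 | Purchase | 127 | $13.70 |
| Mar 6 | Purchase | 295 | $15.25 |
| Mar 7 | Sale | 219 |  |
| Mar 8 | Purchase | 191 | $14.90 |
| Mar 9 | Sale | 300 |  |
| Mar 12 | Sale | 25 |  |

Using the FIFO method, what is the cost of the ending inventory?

Ending inventory = $1,028.10

Mar 7, 219 sold [FIFO — oldest first]: 127 @ $13.70 + 92 @ $15.25 = $3,142.90
Mar 9, 300 sold [FIFO — oldest first]: 203 @ $15.25 + 97 @ $14.90 = $4,541.05
Mar 12, 25 sold [FIFO — oldest first]: 25 @ $14.90 = $372.50
Total COGS = $3,142.90 + $4,541.05 + $372.50 = $8,056.45
Ending inventory: 69 @ $14.90 = $1,028.10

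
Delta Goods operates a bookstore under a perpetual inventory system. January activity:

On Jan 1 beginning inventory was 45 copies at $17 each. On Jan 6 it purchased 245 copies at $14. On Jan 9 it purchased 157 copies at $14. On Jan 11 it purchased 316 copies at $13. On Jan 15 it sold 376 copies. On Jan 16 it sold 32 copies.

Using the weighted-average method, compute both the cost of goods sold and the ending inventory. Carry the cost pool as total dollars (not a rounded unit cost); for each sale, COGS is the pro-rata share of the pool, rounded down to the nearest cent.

After Jan 1: 45 on hand, pool $765.00 (≈ $17.0000 each)
After Jan 6: 290 on hand, pool $4,195.00 (≈ $14.4655 each)
After Jan 9: 447 on hand, pool $6,393.00 (≈ $14.3020 each)
After Jan 11: 763 on hand, pool $10,501.00 (≈ $13.7628 each)
Jan 15, sell 376: 376/763 × $10,501.00 → $5,174.80
Jan 16, sell 32: 32/387 × $5,326.20 → $440.40
Total COGS = $5,174.80 + $440.40 = $5,615.20
Ending inventory (cost pool remaining) = $4,885.80

COGS = $5,615.20; ending inventory = $4,885.80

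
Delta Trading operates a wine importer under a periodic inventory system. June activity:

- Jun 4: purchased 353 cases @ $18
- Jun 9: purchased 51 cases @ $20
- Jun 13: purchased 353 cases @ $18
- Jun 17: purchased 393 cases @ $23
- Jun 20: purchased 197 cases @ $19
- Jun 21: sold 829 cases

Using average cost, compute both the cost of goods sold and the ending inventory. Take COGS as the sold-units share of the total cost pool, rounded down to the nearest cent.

Jun 21, sell 829: 829/1347 × $26,510.00 → $16,315.36
Ending inventory (cost pool remaining) = $10,194.64
Check: goods available $26,510.00 = COGS $16,315.36 + ending $10,194.64

COGS = $16,315.36; ending inventory = $10,194.64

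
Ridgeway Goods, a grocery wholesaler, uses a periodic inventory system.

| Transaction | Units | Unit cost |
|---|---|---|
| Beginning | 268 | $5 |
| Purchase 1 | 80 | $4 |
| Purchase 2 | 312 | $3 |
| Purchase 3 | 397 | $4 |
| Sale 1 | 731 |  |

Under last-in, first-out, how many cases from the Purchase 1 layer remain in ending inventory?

Sale 1 (731) [LIFO — newest first]: 397 @ $4 + 312 @ $3 + 22 @ $4 = $2,612
Ending inventory: 268 @ $5 + 58 @ $4 = $1,572

58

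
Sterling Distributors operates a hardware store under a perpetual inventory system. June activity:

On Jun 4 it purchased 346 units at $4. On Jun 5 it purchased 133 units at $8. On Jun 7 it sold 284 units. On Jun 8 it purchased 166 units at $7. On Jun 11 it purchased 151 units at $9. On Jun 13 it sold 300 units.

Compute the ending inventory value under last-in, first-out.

Ending inventory = $899

Jun 7, 284 sold [LIFO — newest first]: 133 @ $8 + 151 @ $4 = $1,668
Jun 13, 300 sold [LIFO — newest first]: 151 @ $9 + 149 @ $7 = $2,402
Total COGS = $1,668 + $2,402 = $4,070
Ending inventory: 195 @ $4 + 17 @ $7 = $899
Check: goods available $4,969 = COGS $4,070 + ending $899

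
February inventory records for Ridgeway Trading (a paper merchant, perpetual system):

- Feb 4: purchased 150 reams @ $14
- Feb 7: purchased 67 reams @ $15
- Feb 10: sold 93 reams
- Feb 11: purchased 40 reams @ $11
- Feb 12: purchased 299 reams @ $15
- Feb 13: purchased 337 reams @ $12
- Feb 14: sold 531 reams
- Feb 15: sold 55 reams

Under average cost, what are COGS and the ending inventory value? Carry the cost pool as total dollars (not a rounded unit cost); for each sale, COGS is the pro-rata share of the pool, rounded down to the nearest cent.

COGS = $9,200.16; ending inventory = $2,873.84

After Feb 4: 150 on hand, pool $2,100.00 (≈ $14.0000 each)
After Feb 7: 217 on hand, pool $3,105.00 (≈ $14.3088 each)
Feb 10, sell 93: 93/217 × $3,105.00 → $1,330.71
After Feb 11: 164 on hand, pool $2,214.29 (≈ $13.5018 each)
After Feb 12: 463 on hand, pool $6,699.29 (≈ $14.4693 each)
After Feb 13: 800 on hand, pool $10,743.29 (≈ $13.4291 each)
Feb 14, sell 531: 531/800 × $10,743.29 → $7,130.85
Feb 15, sell 55: 55/269 × $3,612.44 → $738.60
Total COGS = $1,330.71 + $7,130.85 + $738.60 = $9,200.16
Ending inventory (cost pool remaining) = $2,873.84
Check: goods available $12,074.00 = COGS $9,200.16 + ending $2,873.84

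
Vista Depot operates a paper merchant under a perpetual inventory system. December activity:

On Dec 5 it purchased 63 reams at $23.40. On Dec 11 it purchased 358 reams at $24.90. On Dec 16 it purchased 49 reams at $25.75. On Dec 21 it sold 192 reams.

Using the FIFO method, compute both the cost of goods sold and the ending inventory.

Dec 21, 192 sold [FIFO — oldest first]: 63 @ $23.40 + 129 @ $24.90 = $4,686.30
Ending inventory: 229 @ $24.90 + 49 @ $25.75 = $6,963.85

COGS = $4,686.30; ending inventory = $6,963.85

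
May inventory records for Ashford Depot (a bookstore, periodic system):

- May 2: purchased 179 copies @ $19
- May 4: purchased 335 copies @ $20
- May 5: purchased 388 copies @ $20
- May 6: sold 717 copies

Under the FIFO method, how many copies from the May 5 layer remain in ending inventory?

185

May 6, 717 sold [FIFO — oldest first]: 179 @ $19 + 335 @ $20 + 203 @ $20 = $14,161
Ending inventory: 185 @ $20 = $3,700
Check: goods available $17,861 = COGS $14,161 + ending $3,700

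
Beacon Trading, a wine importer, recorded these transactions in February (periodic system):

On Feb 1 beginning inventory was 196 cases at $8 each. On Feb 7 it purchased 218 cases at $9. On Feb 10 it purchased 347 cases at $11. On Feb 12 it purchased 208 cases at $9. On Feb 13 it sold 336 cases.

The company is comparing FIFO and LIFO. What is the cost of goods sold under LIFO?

COGS = $3,280

FIFO COGS: 196 @ $8 + 140 @ $9 = $2,828
LIFO COGS: 208 @ $9 + 128 @ $11 = $3,280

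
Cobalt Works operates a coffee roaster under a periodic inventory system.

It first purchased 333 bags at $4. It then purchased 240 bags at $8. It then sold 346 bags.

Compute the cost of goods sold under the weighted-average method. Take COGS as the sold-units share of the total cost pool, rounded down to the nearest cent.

COGS = $1,963.68

Sale 1, sell 346: 346/573 × $3,252.00 → $1,963.68
Ending inventory (cost pool remaining) = $1,288.32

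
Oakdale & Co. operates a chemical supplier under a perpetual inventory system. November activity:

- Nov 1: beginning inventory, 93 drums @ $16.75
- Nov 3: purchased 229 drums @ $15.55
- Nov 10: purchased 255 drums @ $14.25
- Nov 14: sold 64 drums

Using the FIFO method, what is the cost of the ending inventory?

Nov 14, 64 sold [FIFO — oldest first]: 64 @ $16.75 = $1,072.00
Ending inventory: 29 @ $16.75 + 229 @ $15.55 + 255 @ $14.25 = $7,680.45

Ending inventory = $7,680.45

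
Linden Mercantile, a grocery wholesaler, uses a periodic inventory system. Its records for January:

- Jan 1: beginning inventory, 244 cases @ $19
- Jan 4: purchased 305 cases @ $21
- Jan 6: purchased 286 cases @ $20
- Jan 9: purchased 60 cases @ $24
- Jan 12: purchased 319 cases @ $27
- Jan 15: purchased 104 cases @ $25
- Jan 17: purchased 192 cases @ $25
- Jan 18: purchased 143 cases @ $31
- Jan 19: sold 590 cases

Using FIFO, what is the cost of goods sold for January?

Jan 19, 590 sold [FIFO — oldest first]: 244 @ $19 + 305 @ $21 + 41 @ $20 = $11,861
Ending inventory: 245 @ $20 + 60 @ $24 + 319 @ $27 + 104 @ $25 + 192 @ $25 + 143 @ $31 = $26,786
Check: goods available $38,647 = COGS $11,861 + ending $26,786

COGS = $11,861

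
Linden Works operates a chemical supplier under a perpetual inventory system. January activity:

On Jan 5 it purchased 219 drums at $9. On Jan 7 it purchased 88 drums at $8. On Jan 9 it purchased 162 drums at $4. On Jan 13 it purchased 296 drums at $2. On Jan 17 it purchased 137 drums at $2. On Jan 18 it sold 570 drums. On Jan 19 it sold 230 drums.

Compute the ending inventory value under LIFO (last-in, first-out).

Ending inventory = $918

Jan 18, 570 sold [LIFO — newest first]: 137 @ $2 + 296 @ $2 + 137 @ $4 = $1,414
Jan 19, 230 sold [LIFO — newest first]: 25 @ $4 + 88 @ $8 + 117 @ $9 = $1,857
Total COGS = $1,414 + $1,857 = $3,271
Ending inventory: 102 @ $9 = $918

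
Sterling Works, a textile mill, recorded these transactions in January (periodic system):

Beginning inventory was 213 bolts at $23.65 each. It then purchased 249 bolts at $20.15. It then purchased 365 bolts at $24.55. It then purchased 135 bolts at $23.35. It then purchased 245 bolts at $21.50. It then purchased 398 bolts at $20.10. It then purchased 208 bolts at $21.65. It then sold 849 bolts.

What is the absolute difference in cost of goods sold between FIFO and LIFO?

$1,801.75

FIFO COGS: 213 @ $23.65 + 249 @ $20.15 + 365 @ $24.55 + 22 @ $23.35 = $19,529.25
LIFO COGS: 208 @ $21.65 + 398 @ $20.10 + 243 @ $21.50 = $17,727.50
Difference = |$19,529.25 − $17,727.50| = $1,801.75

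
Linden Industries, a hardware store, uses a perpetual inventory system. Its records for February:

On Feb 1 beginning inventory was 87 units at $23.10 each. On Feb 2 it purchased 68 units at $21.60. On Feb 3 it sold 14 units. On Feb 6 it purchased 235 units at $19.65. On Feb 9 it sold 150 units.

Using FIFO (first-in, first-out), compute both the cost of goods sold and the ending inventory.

Feb 3, 14 sold [FIFO — oldest first]: 14 @ $23.10 = $323.40
Feb 9, 150 sold [FIFO — oldest first]: 73 @ $23.10 + 68 @ $21.60 + 9 @ $19.65 = $3,331.95
Total COGS = $323.40 + $3,331.95 = $3,655.35
Ending inventory: 226 @ $19.65 = $4,440.90
Check: goods available $8,096.25 = COGS $3,655.35 + ending $4,440.90

COGS = $3,655.35; ending inventory = $4,440.90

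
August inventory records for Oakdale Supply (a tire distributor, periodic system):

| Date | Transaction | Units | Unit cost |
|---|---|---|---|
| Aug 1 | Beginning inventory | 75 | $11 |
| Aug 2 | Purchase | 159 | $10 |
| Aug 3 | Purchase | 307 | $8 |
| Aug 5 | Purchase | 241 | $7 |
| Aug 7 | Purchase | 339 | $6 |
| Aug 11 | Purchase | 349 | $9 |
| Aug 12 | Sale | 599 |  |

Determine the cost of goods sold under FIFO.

Aug 12, 599 sold [FIFO — oldest first]: 75 @ $11 + 159 @ $10 + 307 @ $8 + 58 @ $7 = $5,277
Ending inventory: 183 @ $7 + 339 @ $6 + 349 @ $9 = $6,456
Check: goods available $11,733 = COGS $5,277 + ending $6,456

COGS = $5,277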